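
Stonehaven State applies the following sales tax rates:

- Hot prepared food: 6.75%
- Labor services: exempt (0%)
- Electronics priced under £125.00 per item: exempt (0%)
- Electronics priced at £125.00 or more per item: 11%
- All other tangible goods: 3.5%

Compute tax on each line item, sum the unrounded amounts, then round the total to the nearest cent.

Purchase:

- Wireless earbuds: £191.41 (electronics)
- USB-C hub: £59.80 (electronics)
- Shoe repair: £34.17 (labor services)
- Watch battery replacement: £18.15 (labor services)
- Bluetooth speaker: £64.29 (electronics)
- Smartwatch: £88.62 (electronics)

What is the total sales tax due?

£21.06

Wireless earbuds £191.41: electronics, £125.00 or more → 11% → £21.0551
USB-C hub £59.80: electronics, under £125.00 → 0% → £0.00
Shoe repair £34.17: labor services → 0% → £0.00
Watch battery replacement £18.15: labor services → 0% → £0.00
Bluetooth speaker £64.29: electronics, under £125.00 → 0% → £0.00
Smartwatch £88.62: electronics, under £125.00 → 0% → £0.00
Unrounded tax sum = £21.0551 → £21.06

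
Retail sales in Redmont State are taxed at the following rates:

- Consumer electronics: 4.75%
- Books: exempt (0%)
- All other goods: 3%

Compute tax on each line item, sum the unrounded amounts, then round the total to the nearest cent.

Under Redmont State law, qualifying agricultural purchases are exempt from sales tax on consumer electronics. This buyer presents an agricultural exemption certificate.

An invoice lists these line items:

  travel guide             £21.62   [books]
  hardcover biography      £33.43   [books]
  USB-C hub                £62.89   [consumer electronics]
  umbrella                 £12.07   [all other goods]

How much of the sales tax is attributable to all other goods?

£0.36

Umbrella £12.07: all other goods → 3% → £0.3621
Tax on all other goods: unrounded sum = £0.3621 → £0.36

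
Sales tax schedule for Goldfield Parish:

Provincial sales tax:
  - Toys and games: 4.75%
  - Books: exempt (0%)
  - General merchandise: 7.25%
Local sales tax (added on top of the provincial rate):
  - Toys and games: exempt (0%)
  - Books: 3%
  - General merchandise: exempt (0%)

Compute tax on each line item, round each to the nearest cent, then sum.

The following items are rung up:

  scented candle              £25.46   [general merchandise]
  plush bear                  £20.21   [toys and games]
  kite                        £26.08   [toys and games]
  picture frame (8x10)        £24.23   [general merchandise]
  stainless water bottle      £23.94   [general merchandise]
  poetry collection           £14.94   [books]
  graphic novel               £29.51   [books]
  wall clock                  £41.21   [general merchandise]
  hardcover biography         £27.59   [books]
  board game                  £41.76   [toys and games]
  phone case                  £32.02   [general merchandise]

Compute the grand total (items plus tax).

Scented candle £25.46: general merchandise → 7.25% + 0% local = 7.25% → £1.85
Plush bear £20.21: toys and games → 4.75% + 0% local = 4.75% → £0.96
Kite £26.08: toys and games → 4.75% + 0% local = 4.75% → £1.24
Picture frame (8x10) £24.23: general merchandise → 7.25% + 0% local = 7.25% → £1.76
Stainless water bottle £23.94: general merchandise → 7.25% + 0% local = 7.25% → £1.74
Poetry collection £14.94: books → 0% + 3% local = 3% → £0.45
Graphic novel £29.51: books → 0% + 3% local = 3% → £0.89
Wall clock £41.21: general merchandise → 7.25% + 0% local = 7.25% → £2.99
Hardcover biography £27.59: books → 0% + 3% local = 3% → £0.83
Board game £41.76: toys and games → 4.75% + 0% local = 4.75% → £1.98
Phone case £32.02: general merchandise → 7.25% + 0% local = 7.25% → £2.32
Subtotal = £306.95; tax = £17.01; total due = £323.96

£323.96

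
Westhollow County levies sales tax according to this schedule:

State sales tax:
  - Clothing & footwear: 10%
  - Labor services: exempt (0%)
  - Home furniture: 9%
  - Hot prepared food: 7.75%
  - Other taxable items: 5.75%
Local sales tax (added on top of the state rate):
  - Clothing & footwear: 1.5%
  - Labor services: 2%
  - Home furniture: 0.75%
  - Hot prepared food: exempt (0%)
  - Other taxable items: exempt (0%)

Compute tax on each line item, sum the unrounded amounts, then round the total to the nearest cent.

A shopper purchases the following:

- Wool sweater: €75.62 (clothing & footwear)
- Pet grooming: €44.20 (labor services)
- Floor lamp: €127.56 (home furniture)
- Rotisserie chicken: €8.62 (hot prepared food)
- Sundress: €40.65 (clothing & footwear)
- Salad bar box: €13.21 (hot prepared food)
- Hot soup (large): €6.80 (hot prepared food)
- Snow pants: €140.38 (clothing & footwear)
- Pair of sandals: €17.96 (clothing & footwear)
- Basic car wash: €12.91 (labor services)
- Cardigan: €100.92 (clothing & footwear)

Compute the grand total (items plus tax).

Wool sweater €75.62: clothing & footwear → 10% + 1.5% local = 11.5% → €8.6963
Pet grooming €44.20: labor services → 0% + 2% local = 2% → €0.884
Floor lamp €127.56: home furniture → 9% + 0.75% local = 9.75% → €12.4371
Rotisserie chicken €8.62: hot prepared food → 7.75% + 0% local = 7.75% → €0.66805
Sundress €40.65: clothing & footwear → 10% + 1.5% local = 11.5% → €4.67475
Salad bar box €13.21: hot prepared food → 7.75% + 0% local = 7.75% → €1.023775
Hot soup (large) €6.80: hot prepared food → 7.75% + 0% local = 7.75% → €0.527
Snow pants €140.38: clothing & footwear → 10% + 1.5% local = 11.5% → €16.1437
Pair of sandals €17.96: clothing & footwear → 10% + 1.5% local = 11.5% → €2.0654
Basic car wash €12.91: labor services → 0% + 2% local = 2% → €0.2582
Cardigan €100.92: clothing & footwear → 10% + 1.5% local = 11.5% → €11.6058
Subtotal = €588.83; unrounded tax = €58.984075 → €58.98; total due = €647.81

€647.81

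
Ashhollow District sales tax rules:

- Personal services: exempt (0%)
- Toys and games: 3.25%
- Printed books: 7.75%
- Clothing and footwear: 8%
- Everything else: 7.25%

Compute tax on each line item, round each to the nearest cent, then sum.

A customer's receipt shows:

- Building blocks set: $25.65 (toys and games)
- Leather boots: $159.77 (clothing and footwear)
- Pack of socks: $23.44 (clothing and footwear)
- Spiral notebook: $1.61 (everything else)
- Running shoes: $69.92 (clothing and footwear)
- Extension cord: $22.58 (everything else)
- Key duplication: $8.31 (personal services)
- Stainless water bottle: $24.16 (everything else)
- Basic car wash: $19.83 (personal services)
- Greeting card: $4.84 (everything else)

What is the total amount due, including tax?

Building blocks set $25.65: toys and games → 3.25% → $0.83
Leather boots $159.77: clothing and footwear → 8% → $12.78
Pack of socks $23.44: clothing and footwear → 8% → $1.88
Spiral notebook $1.61: everything else → 7.25% → $0.12
Running shoes $69.92: clothing and footwear → 8% → $5.59
Extension cord $22.58: everything else → 7.25% → $1.64
Key duplication $8.31: personal services → 0% → $0.00
Stainless water bottle $24.16: everything else → 7.25% → $1.75
Basic car wash $19.83: personal services → 0% → $0.00
Greeting card $4.84: everything else → 7.25% → $0.35
Subtotal = $360.11; tax = $24.94; total due = $385.05

$385.05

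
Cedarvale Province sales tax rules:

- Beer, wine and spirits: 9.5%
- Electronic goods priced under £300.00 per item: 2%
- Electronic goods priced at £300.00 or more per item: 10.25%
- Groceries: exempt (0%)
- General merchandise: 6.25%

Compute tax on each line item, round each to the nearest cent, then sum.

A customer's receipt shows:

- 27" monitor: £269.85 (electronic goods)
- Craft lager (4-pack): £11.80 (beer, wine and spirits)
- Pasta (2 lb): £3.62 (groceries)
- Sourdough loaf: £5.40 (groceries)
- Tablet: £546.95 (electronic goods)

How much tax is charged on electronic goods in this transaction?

£61.46

27" monitor £269.85: electronic goods, under £300.00 → 2% → £5.40
Tablet £546.95: electronic goods, £300.00 or more → 10.25% → £56.06
Tax on electronic goods = £5.40 + £56.06 = £61.46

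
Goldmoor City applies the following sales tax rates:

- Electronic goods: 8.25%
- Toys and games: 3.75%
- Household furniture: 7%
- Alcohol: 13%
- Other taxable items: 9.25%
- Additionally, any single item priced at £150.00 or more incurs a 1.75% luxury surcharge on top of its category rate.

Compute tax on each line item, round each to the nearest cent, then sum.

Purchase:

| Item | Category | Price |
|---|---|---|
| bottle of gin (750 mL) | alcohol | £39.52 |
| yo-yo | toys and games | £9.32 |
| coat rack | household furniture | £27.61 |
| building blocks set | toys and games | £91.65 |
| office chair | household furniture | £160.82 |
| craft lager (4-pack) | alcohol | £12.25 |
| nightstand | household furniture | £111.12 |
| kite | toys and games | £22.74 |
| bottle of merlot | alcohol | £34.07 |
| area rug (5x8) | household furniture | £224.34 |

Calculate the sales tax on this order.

Bottle of gin (750 mL) £39.52: alcohol → 13% → £5.14
Yo-yo £9.32: toys and games → 3.75% → £0.35
Coat rack £27.61: household furniture → 7% → £1.93
Building blocks set £91.65: toys and games → 3.75% → £3.44
Office chair £160.82: household furniture → 7% + 1.75% surcharge = 8.75% → £14.07
Craft lager (4-pack) £12.25: alcohol → 13% → £1.59
Nightstand £111.12: household furniture → 7% → £7.78
Kite £22.74: toys and games → 3.75% → £0.85
Bottle of merlot £34.07: alcohol → 13% → £4.43
Area rug (5x8) £224.34: household furniture → 7% + 1.75% surcharge = 8.75% → £19.63
Total tax = £5.14 + £0.35 + £1.93 + £3.44 + £14.07 + £1.59 + £7.78 + £0.85 + £4.43 + £19.63 = £59.21

£59.21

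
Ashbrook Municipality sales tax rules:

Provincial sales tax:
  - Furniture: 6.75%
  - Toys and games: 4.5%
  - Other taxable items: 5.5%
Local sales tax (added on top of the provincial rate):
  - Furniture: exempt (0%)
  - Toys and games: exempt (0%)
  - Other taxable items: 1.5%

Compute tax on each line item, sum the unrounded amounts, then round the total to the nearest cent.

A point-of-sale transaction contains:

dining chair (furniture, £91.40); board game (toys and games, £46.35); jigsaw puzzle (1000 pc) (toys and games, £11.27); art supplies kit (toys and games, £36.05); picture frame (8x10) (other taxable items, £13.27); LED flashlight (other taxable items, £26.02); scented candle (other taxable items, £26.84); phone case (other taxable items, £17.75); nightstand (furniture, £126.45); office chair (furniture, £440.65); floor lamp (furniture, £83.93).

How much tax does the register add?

Dining chair £91.40: furniture → 6.75% + 0% local = 6.75% → £6.1695
Board game £46.35: toys and games → 4.5% + 0% local = 4.5% → £2.08575
Jigsaw puzzle (1000 pc) £11.27: toys and games → 4.5% + 0% local = 4.5% → £0.50715
Art supplies kit £36.05: toys and games → 4.5% + 0% local = 4.5% → £1.62225
Picture frame (8x10) £13.27: other taxable items → 5.5% + 1.5% local = 7% → £0.9289
LED flashlight £26.02: other taxable items → 5.5% + 1.5% local = 7% → £1.8214
Scented candle £26.84: other taxable items → 5.5% + 1.5% local = 7% → £1.8788
Phone case £17.75: other taxable items → 5.5% + 1.5% local = 7% → £1.2425
Nightstand £126.45: furniture → 6.75% + 0% local = 6.75% → £8.535375
Office chair £440.65: furniture → 6.75% + 0% local = 6.75% → £29.743875
Floor lamp £83.93: furniture → 6.75% + 0% local = 6.75% → £5.665275
Unrounded tax sum = £60.200775 → £60.20

£60.20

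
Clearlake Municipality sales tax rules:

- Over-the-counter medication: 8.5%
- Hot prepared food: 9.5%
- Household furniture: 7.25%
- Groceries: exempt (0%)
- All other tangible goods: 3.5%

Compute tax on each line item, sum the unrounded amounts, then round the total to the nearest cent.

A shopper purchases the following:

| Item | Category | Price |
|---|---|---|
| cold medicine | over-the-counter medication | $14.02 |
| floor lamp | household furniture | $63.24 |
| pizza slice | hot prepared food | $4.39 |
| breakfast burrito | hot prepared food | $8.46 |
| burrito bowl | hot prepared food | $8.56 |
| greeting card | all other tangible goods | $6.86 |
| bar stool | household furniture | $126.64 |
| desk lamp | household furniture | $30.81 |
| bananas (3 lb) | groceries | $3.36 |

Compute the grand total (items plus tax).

Cold medicine $14.02: over-the-counter medication → 8.5% → $1.1917
Floor lamp $63.24: household furniture → 7.25% → $4.5849
Pizza slice $4.39: hot prepared food → 9.5% → $0.41705
Breakfast burrito $8.46: hot prepared food → 9.5% → $0.8037
Burrito bowl $8.56: hot prepared food → 9.5% → $0.8132
Greeting card $6.86: all other tangible goods → 3.5% → $0.2401
Bar stool $126.64: household furniture → 7.25% → $9.1814
Desk lamp $30.81: household furniture → 7.25% → $2.233725
Bananas (3 lb) $3.36: groceries → 0% → $0.00
Subtotal = $266.34; unrounded tax = $19.465775 → $19.47; total due = $285.81

$285.81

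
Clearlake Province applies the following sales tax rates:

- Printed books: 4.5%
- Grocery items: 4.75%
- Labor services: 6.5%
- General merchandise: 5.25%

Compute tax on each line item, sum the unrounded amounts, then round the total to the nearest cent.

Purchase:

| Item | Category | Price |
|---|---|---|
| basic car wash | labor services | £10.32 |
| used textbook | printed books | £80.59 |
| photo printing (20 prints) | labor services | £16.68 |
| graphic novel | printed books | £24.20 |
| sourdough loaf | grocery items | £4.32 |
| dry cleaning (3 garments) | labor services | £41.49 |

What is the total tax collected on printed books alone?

Used textbook £80.59: printed books → 4.5% → £3.62655
Graphic novel £24.20: printed books → 4.5% → £1.089
Tax on printed books: unrounded sum = £4.71555 → £4.72

£4.72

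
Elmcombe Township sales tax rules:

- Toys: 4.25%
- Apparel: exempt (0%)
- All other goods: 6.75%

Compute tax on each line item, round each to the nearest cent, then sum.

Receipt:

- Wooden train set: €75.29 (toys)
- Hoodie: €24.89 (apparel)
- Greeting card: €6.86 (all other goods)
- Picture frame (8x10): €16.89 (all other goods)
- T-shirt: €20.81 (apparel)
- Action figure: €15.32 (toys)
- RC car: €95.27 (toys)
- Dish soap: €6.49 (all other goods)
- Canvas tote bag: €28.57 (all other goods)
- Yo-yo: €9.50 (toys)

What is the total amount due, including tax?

Wooden train set €75.29: toys → 4.25% → €3.20
Hoodie €24.89: apparel → 0% → €0.00
Greeting card €6.86: all other goods → 6.75% → €0.46
Picture frame (8x10) €16.89: all other goods → 6.75% → €1.14
T-shirt €20.81: apparel → 0% → €0.00
Action figure €15.32: toys → 4.25% → €0.65
RC car €95.27: toys → 4.25% → €4.05
Dish soap €6.49: all other goods → 6.75% → €0.44
Canvas tote bag €28.57: all other goods → 6.75% → €1.93
Yo-yo €9.50: toys → 4.25% → €0.40
Subtotal = €299.89; tax = €12.27; total due = €312.16

€312.16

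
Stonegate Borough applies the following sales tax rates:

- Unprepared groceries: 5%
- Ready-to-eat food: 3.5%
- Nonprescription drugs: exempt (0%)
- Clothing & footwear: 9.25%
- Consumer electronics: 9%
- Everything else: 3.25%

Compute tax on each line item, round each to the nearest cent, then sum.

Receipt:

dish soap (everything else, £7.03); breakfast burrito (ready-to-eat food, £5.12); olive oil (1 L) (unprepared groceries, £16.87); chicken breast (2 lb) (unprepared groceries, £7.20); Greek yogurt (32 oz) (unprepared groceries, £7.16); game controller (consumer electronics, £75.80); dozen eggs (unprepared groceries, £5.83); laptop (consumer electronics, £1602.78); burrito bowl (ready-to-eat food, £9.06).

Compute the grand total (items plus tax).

£1890.50

Dish soap £7.03: everything else → 3.25% → £0.23
Breakfast burrito £5.12: ready-to-eat food → 3.5% → £0.18
Olive oil (1 L) £16.87: unprepared groceries → 5% → £0.84
Chicken breast (2 lb) £7.20: unprepared groceries → 5% → £0.36
Greek yogurt (32 oz) £7.16: unprepared groceries → 5% → £0.36
Game controller £75.80: consumer electronics → 9% → £6.82
Dozen eggs £5.83: unprepared groceries → 5% → £0.29
Laptop £1602.78: consumer electronics → 9% → £144.25
Burrito bowl £9.06: ready-to-eat food → 3.5% → £0.32
Subtotal = £1736.85; tax = £153.65; total due = £1890.50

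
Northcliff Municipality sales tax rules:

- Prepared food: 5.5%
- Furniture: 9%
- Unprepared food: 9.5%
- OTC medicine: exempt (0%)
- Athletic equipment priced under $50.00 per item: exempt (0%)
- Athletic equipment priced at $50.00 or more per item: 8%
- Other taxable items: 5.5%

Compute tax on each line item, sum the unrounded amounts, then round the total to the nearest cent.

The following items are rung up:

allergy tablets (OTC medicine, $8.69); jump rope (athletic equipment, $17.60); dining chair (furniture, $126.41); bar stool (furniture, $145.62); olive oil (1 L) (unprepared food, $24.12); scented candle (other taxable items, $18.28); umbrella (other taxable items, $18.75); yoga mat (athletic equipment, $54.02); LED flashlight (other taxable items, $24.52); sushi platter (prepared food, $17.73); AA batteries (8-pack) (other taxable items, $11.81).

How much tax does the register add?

Allergy tablets $8.69: OTC medicine → 0% → $0.00
Jump rope $17.60: athletic equipment, under $50.00 → 0% → $0.00
Dining chair $126.41: furniture → 9% → $11.3769
Bar stool $145.62: furniture → 9% → $13.1058
Olive oil (1 L) $24.12: unprepared food → 9.5% → $2.2914
Scented candle $18.28: other taxable items → 5.5% → $1.0054
Umbrella $18.75: other taxable items → 5.5% → $1.03125
Yoga mat $54.02: athletic equipment, $50.00 or more → 8% → $4.3216
LED flashlight $24.52: other taxable items → 5.5% → $1.3486
Sushi platter $17.73: prepared food → 5.5% → $0.97515
AA batteries (8-pack) $11.81: other taxable items → 5.5% → $0.64955
Unrounded tax sum = $36.10565 → $36.11

$36.11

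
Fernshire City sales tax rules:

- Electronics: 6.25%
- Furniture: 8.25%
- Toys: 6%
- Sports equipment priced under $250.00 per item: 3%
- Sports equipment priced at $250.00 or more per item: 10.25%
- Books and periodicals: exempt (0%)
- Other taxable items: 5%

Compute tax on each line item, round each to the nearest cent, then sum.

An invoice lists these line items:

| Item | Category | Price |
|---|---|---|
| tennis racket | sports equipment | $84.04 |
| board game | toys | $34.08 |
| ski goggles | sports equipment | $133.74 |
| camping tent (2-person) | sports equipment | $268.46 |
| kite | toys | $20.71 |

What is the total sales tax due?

Tennis racket $84.04: sports equipment, under $250.00 → 3% → $2.52
Board game $34.08: toys → 6% → $2.04
Ski goggles $133.74: sports equipment, under $250.00 → 3% → $4.01
Camping tent (2-person) $268.46: sports equipment, $250.00 or more → 10.25% → $27.52
Kite $20.71: toys → 6% → $1.24
Total tax = $2.52 + $2.04 + $4.01 + $27.52 + $1.24 = $37.33

$37.33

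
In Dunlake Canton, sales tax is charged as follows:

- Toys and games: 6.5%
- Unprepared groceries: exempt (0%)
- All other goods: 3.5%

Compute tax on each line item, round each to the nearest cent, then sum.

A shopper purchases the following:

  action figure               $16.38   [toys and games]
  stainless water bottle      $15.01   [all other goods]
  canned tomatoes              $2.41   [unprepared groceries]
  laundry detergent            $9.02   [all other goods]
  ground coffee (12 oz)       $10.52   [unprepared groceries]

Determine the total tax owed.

$1.91

Action figure $16.38: toys and games → 6.5% → $1.06
Stainless water bottle $15.01: all other goods → 3.5% → $0.53
Canned tomatoes $2.41: unprepared groceries → 0% → $0.00
Laundry detergent $9.02: all other goods → 3.5% → $0.32
Ground coffee (12 oz) $10.52: unprepared groceries → 0% → $0.00
Total tax = $1.06 + $0.53 + $0.32 = $1.91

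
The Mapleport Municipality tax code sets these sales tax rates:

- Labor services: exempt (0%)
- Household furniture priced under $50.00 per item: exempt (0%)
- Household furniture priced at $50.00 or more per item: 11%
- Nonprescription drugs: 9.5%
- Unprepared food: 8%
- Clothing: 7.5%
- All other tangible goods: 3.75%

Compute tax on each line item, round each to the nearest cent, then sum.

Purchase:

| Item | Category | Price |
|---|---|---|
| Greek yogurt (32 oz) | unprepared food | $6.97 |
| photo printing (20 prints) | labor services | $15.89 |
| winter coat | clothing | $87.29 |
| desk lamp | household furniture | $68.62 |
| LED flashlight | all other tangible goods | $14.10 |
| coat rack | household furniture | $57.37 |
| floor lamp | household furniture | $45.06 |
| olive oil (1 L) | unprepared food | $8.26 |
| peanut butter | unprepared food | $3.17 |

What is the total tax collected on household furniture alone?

$13.86

Desk lamp $68.62: household furniture, $50.00 or more → 11% → $7.55
Coat rack $57.37: household furniture, $50.00 or more → 11% → $6.31
Floor lamp $45.06: household furniture, under $50.00 → 0% → $0.00
Tax on household furniture = $7.55 + $6.31 + $0.00 = $13.86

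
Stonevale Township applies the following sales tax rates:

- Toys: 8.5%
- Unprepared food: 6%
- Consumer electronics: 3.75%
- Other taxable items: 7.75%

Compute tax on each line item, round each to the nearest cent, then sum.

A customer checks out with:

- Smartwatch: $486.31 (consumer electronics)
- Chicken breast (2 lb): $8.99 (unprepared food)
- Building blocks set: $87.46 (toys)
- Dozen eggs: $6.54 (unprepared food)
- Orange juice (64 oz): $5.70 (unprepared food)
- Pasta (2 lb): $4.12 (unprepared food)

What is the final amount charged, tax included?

$626.31

Smartwatch $486.31: consumer electronics → 3.75% → $18.24
Chicken breast (2 lb) $8.99: unprepared food → 6% → $0.54
Building blocks set $87.46: toys → 8.5% → $7.43
Dozen eggs $6.54: unprepared food → 6% → $0.39
Orange juice (64 oz) $5.70: unprepared food → 6% → $0.34
Pasta (2 lb) $4.12: unprepared food → 6% → $0.25
Subtotal = $599.12; tax = $27.19; total due = $626.31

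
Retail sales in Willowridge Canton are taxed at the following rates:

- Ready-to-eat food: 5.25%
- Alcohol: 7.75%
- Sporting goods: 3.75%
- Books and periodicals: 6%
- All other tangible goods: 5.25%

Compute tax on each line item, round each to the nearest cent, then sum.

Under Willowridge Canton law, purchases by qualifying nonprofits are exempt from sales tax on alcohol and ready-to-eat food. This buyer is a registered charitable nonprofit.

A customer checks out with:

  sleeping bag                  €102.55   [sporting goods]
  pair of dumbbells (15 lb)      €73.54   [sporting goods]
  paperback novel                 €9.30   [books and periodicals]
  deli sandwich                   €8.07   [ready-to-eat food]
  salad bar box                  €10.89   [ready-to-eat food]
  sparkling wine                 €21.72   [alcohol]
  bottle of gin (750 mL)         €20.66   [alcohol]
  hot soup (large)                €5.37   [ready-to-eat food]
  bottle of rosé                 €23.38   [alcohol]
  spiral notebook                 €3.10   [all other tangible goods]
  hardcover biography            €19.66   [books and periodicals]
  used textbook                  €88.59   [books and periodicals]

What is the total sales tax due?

Sleeping bag €102.55: sporting goods → 3.75% → €3.85
Pair of dumbbells (15 lb) €73.54: sporting goods → 3.75% → €2.76
Paperback novel €9.30: books and periodicals → 6% → €0.56
Deli sandwich €8.07: ready-to-eat food, buyer-exempt → 0% → €0.00
Salad bar box €10.89: ready-to-eat food, buyer-exempt → 0% → €0.00
Sparkling wine €21.72: alcohol, buyer-exempt → 0% → €0.00
Bottle of gin (750 mL) €20.66: alcohol, buyer-exempt → 0% → €0.00
Hot soup (large) €5.37: ready-to-eat food, buyer-exempt → 0% → €0.00
Bottle of rosé €23.38: alcohol, buyer-exempt → 0% → €0.00
Spiral notebook €3.10: all other tangible goods → 5.25% → €0.16
Hardcover biography €19.66: books and periodicals → 6% → €1.18
Used textbook €88.59: books and periodicals → 6% → €5.32
Total tax = €3.85 + €2.76 + €0.56 + €0.16 + €1.18 + €5.32 = €13.83

€13.83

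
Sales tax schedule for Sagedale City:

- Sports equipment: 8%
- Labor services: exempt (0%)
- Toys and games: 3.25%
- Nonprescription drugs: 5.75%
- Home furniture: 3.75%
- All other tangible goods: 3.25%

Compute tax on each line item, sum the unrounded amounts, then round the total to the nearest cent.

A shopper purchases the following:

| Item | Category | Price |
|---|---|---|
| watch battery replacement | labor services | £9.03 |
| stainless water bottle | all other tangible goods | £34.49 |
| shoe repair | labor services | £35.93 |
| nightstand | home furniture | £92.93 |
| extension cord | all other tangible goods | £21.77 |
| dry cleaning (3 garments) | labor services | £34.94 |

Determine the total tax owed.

Watch battery replacement £9.03: labor services → 0% → £0.00
Stainless water bottle £34.49: all other tangible goods → 3.25% → £1.120925
Shoe repair £35.93: labor services → 0% → £0.00
Nightstand £92.93: home furniture → 3.75% → £3.484875
Extension cord £21.77: all other tangible goods → 3.25% → £0.707525
Dry cleaning (3 garments) £34.94: labor services → 0% → £0.00
Unrounded tax sum = £5.313325 → £5.31

£5.31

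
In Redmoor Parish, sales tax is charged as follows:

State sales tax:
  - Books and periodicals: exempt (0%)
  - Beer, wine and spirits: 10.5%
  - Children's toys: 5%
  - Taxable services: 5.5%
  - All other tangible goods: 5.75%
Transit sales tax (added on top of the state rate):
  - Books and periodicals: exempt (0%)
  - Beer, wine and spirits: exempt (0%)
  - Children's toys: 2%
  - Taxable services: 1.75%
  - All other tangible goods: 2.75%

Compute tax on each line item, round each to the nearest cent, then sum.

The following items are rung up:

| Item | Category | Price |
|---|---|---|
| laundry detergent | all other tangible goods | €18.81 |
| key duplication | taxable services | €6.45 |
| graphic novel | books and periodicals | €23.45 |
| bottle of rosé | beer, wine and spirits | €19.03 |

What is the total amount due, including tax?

Laundry detergent €18.81: all other tangible goods → 5.75% + 2.75% transit = 8.5% → €1.60
Key duplication €6.45: taxable services → 5.5% + 1.75% transit = 7.25% → €0.47
Graphic novel €23.45: books and periodicals → 0% + 0% transit = 0% → €0.00
Bottle of rosé €19.03: beer, wine and spirits → 10.5% + 0% transit = 10.5% → €2.00
Subtotal = €67.74; tax = €4.07; total due = €71.81

€71.81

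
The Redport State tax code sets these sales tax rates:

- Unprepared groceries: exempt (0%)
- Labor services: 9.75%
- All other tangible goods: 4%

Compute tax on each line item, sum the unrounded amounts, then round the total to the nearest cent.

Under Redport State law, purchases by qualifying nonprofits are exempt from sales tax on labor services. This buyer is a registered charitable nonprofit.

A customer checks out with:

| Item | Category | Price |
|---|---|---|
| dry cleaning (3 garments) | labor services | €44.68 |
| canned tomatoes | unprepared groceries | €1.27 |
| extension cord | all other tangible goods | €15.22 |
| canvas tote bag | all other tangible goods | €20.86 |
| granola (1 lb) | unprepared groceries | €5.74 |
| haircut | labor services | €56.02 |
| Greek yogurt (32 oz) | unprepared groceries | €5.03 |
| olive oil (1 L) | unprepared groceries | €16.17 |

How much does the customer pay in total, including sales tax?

Dry cleaning (3 garments) €44.68: labor services, buyer-exempt → 0% → €0.00
Canned tomatoes €1.27: unprepared groceries → 0% → €0.00
Extension cord €15.22: all other tangible goods → 4% → €0.6088
Canvas tote bag €20.86: all other tangible goods → 4% → €0.8344
Granola (1 lb) €5.74: unprepared groceries → 0% → €0.00
Haircut €56.02: labor services, buyer-exempt → 0% → €0.00
Greek yogurt (32 oz) €5.03: unprepared groceries → 0% → €0.00
Olive oil (1 L) €16.17: unprepared groceries → 0% → €0.00
Subtotal = €164.99; unrounded tax = €1.4432 → €1.44; total due = €166.43

€166.43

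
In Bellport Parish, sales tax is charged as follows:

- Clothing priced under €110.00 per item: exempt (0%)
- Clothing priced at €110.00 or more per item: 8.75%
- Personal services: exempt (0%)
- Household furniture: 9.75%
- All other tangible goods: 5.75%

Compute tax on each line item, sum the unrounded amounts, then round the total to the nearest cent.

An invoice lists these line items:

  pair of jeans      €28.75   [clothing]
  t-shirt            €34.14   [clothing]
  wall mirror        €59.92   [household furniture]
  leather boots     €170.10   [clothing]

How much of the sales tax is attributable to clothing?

Pair of jeans €28.75: clothing, under €110.00 → 0% → €0.00
T-shirt €34.14: clothing, under €110.00 → 0% → €0.00
Leather boots €170.10: clothing, €110.00 or more → 8.75% → €14.88375
Tax on clothing: unrounded sum = €14.88375 → €14.88

€14.88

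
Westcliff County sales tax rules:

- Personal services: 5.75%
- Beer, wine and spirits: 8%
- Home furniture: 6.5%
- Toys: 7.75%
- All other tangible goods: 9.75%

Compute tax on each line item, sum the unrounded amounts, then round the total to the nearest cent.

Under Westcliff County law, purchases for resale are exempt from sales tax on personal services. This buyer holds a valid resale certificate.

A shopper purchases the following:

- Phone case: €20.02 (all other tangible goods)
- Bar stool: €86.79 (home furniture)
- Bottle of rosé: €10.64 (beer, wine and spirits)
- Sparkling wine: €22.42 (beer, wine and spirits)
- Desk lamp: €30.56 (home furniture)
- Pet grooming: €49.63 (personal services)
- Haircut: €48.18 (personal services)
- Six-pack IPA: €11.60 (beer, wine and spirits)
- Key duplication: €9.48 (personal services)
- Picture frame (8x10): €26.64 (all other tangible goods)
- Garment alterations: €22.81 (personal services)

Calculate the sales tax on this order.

€15.75

Phone case €20.02: all other tangible goods → 9.75% → €1.95195
Bar stool €86.79: home furniture → 6.5% → €5.64135
Bottle of rosé €10.64: beer, wine and spirits → 8% → €0.8512
Sparkling wine €22.42: beer, wine and spirits → 8% → €1.7936
Desk lamp €30.56: home furniture → 6.5% → €1.9864
Pet grooming €49.63: personal services, buyer-exempt → 0% → €0.00
Haircut €48.18: personal services, buyer-exempt → 0% → €0.00
Six-pack IPA €11.60: beer, wine and spirits → 8% → €0.928
Key duplication €9.48: personal services, buyer-exempt → 0% → €0.00
Picture frame (8x10) €26.64: all other tangible goods → 9.75% → €2.5974
Garment alterations €22.81: personal services, buyer-exempt → 0% → €0.00
Unrounded tax sum = €15.7499 → €15.75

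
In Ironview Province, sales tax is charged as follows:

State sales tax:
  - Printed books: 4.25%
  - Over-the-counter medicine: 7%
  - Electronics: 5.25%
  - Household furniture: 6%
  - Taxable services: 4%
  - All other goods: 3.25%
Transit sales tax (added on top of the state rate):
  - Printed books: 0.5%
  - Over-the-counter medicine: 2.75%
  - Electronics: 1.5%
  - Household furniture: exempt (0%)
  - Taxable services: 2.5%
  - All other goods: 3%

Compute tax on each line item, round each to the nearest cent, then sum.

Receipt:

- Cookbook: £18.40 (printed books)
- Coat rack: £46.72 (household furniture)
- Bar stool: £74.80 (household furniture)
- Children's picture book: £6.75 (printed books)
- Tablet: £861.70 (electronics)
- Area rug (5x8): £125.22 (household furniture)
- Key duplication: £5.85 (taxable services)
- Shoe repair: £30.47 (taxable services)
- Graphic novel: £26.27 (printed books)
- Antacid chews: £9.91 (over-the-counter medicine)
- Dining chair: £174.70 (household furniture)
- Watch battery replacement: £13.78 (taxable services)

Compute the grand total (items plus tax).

Cookbook £18.40: printed books → 4.25% + 0.5% transit = 4.75% → £0.87
Coat rack £46.72: household furniture → 6% + 0% transit = 6% → £2.80
Bar stool £74.80: household furniture → 6% + 0% transit = 6% → £4.49
Children's picture book £6.75: printed books → 4.25% + 0.5% transit = 4.75% → £0.32
Tablet £861.70: electronics → 5.25% + 1.5% transit = 6.75% → £58.16
Area rug (5x8) £125.22: household furniture → 6% + 0% transit = 6% → £7.51
Key duplication £5.85: taxable services → 4% + 2.5% transit = 6.5% → £0.38
Shoe repair £30.47: taxable services → 4% + 2.5% transit = 6.5% → £1.98
Graphic novel £26.27: printed books → 4.25% + 0.5% transit = 4.75% → £1.25
Antacid chews £9.91: over-the-counter medicine → 7% + 2.75% transit = 9.75% → £0.97
Dining chair £174.70: household furniture → 6% + 0% transit = 6% → £10.48
Watch battery replacement £13.78: taxable services → 4% + 2.5% transit = 6.5% → £0.90
Subtotal = £1394.57; tax = £90.11; total due = £1484.68

£1484.68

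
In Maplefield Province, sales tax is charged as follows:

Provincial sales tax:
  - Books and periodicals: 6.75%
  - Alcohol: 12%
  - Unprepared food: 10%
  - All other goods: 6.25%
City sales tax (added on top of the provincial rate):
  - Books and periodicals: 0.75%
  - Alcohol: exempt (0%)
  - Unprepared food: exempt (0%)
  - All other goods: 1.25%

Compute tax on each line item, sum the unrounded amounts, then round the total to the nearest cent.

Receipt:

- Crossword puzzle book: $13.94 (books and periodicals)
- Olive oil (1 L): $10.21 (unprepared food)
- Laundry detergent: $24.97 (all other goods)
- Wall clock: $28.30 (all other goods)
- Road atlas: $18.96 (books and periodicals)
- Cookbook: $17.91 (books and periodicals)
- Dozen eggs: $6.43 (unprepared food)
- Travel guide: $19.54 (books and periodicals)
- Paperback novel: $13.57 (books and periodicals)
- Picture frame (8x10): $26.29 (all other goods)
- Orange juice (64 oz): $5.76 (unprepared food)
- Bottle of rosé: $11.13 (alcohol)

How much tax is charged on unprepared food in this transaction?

Olive oil (1 L) $10.21: unprepared food → 10% + 0% city = 10% → $1.021
Dozen eggs $6.43: unprepared food → 10% + 0% city = 10% → $0.643
Orange juice (64 oz) $5.76: unprepared food → 10% + 0% city = 10% → $0.576
Tax on unprepared food: unrounded sum = $2.24 → $2.24

$2.24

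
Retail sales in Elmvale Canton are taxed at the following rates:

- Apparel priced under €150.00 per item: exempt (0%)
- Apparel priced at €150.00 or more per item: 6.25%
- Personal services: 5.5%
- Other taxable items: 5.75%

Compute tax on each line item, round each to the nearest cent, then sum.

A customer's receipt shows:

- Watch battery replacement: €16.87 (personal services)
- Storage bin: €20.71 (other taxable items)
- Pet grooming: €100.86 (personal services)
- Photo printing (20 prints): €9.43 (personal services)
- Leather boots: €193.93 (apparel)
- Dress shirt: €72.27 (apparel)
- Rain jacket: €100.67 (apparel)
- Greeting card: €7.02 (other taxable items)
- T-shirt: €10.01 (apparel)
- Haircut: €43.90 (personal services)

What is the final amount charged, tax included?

€598.79

Watch battery replacement €16.87: personal services → 5.5% → €0.93
Storage bin €20.71: other taxable items → 5.75% → €1.19
Pet grooming €100.86: personal services → 5.5% → €5.55
Photo printing (20 prints) €9.43: personal services → 5.5% → €0.52
Leather boots €193.93: apparel, €150.00 or more → 6.25% → €12.12
Dress shirt €72.27: apparel, under €150.00 → 0% → €0.00
Rain jacket €100.67: apparel, under €150.00 → 0% → €0.00
Greeting card €7.02: other taxable items → 5.75% → €0.40
T-shirt €10.01: apparel, under €150.00 → 0% → €0.00
Haircut €43.90: personal services → 5.5% → €2.41
Subtotal = €575.67; tax = €23.12; total due = €598.79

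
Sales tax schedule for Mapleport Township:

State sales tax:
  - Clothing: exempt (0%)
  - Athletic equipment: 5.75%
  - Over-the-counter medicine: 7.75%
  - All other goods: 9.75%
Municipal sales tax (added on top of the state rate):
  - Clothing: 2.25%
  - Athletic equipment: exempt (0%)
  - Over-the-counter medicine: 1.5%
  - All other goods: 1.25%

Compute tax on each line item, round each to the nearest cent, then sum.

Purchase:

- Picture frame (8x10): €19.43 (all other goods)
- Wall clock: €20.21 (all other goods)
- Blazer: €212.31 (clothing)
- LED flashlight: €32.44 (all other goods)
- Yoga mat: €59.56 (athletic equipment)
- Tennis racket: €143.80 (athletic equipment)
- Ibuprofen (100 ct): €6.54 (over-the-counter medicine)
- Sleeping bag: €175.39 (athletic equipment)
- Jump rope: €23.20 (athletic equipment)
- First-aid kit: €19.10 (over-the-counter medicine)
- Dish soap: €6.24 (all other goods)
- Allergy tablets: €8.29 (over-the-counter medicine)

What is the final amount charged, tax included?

Picture frame (8x10) €19.43: all other goods → 9.75% + 1.25% municipal = 11% → €2.14
Wall clock €20.21: all other goods → 9.75% + 1.25% municipal = 11% → €2.22
Blazer €212.31: clothing → 0% + 2.25% municipal = 2.25% → €4.78
LED flashlight €32.44: all other goods → 9.75% + 1.25% municipal = 11% → €3.57
Yoga mat €59.56: athletic equipment → 5.75% + 0% municipal = 5.75% → €3.42
Tennis racket €143.80: athletic equipment → 5.75% + 0% municipal = 5.75% → €8.27
Ibuprofen (100 ct) €6.54: over-the-counter medicine → 7.75% + 1.5% municipal = 9.25% → €0.60
Sleeping bag €175.39: athletic equipment → 5.75% + 0% municipal = 5.75% → €10.08
Jump rope €23.20: athletic equipment → 5.75% + 0% municipal = 5.75% → €1.33
First-aid kit €19.10: over-the-counter medicine → 7.75% + 1.5% municipal = 9.25% → €1.77
Dish soap €6.24: all other goods → 9.75% + 1.25% municipal = 11% → €0.69
Allergy tablets €8.29: over-the-counter medicine → 7.75% + 1.5% municipal = 9.25% → €0.77
Subtotal = €726.51; tax = €39.64; total due = €766.15

€766.15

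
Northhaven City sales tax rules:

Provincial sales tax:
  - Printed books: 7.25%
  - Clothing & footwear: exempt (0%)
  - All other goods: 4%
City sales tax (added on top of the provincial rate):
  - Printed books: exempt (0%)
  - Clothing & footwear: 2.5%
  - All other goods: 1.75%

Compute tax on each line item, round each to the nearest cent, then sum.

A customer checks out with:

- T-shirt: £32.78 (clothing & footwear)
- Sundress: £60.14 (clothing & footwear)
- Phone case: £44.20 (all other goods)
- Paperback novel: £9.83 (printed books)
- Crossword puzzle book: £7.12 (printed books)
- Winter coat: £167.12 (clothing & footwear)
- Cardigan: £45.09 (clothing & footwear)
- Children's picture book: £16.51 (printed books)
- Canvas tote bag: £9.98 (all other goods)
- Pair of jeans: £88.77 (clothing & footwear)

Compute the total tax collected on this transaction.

T-shirt £32.78: clothing & footwear → 0% + 2.5% city = 2.5% → £0.82
Sundress £60.14: clothing & footwear → 0% + 2.5% city = 2.5% → £1.50
Phone case £44.20: all other goods → 4% + 1.75% city = 5.75% → £2.54
Paperback novel £9.83: printed books → 7.25% + 0% city = 7.25% → £0.71
Crossword puzzle book £7.12: printed books → 7.25% + 0% city = 7.25% → £0.52
Winter coat £167.12: clothing & footwear → 0% + 2.5% city = 2.5% → £4.18
Cardigan £45.09: clothing & footwear → 0% + 2.5% city = 2.5% → £1.13
Children's picture book £16.51: printed books → 7.25% + 0% city = 7.25% → £1.20
Canvas tote bag £9.98: all other goods → 4% + 1.75% city = 5.75% → £0.57
Pair of jeans £88.77: clothing & footwear → 0% + 2.5% city = 2.5% → £2.22
Total tax = £0.82 + £1.50 + £2.54 + £0.71 + £0.52 + £4.18 + £1.13 + £1.20 + £0.57 + £2.22 = £15.39

£15.39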